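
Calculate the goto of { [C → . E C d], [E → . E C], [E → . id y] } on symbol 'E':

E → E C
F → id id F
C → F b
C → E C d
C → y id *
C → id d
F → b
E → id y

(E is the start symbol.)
GOTO(I, 'E') = CLOSURE({ [A → αX.β] : [A → α.Xβ] ∈ I, X = 'E' })

Items with dot before 'E', with the dot advanced:
  [C → . E C d] → [C → E . C d]
  [E → . E C] → [E → E . C]
Closure of the advanced items:
  [C → E . C d] has the dot before C: add [C → . F b], [C → . E C d], [C → . y id *], [C → . id d]
  [C → . F b] has the dot before F: add [F → . id id F], [F → . b]
  [C → . E C d] has the dot before E: add [E → . E C], [E → . id y]

GOTO = { [C → . E C d], [C → . F b], [C → . id d], [C → . y id *], [C → E . C d], [E → . E C], [E → . id y], [E → E . C], [F → . b], [F → . id id F] }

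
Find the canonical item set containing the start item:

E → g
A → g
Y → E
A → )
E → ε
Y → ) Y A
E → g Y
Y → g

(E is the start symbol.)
First, augment the grammar with E' → E
I₀ = CLOSURE({ [E' → . E] }):
  [E' → . E] has the dot before E: add [E → . g], [E → .], [E → . g Y]
No further items can be added.

I₀ = { [E → . g Y], [E → . g], [E → .], [E' → . E] }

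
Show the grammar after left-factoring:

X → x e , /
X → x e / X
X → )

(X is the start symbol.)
X → x e X'
X' → , /
X' → / X
X → )

Left-factoring transforms A → αβ₁ | αβ₂ into A → αA' and A' → β₁ | β₂
(α is the longest common prefix among the alternatives). Repeat until
no nonterminal has two alternatives with a common prefix.

Round 1: X has alternatives sharing prefix 'x e'. Introduce X': X → x e X'
  Add: X' → , /
  Add: X' → / X

No remaining common prefixes — done.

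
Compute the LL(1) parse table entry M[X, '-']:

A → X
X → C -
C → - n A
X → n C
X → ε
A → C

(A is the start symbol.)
To find M[X, '-'], we find productions for X where '-' is in the predict set (PREDICT(N → α) = (FIRST(α) \ {ε}) ∪ (FOLLOW(N) if α ⇒* ε)).

Relevant sets:
  FIRST(C) = { '-' }
  FOLLOW(X) = { $, '-' }

X → C -: PREDICT = { '-' }
  '-' is in predict set, so this production goes in M[X, '-']
X → n C: PREDICT = { 'n' }
X → ε: PREDICT = { $, '-' }
  '-' is in predict set, so this production goes in M[X, '-']

M[X, '-'] = X → C -, X → ε  (a multiply-defined cell — the grammar is not LL(1))

Answer: X → C -, X → ε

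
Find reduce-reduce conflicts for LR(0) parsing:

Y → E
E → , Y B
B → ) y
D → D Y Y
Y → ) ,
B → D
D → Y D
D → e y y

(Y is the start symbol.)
No reduce-reduce conflicts

A reduce-reduce conflict occurs when an LR(0) state has two complete items [A → α .] and [B → β .] — both call for a reduction, and with no lookahead the parser cannot choose between them.

Augment with Y' → Y and build the canonical LR(0) collection (I0 = CLOSURE({[Y' → . Y]}), then GOTO on every symbol after a dot until no new states appear). It has 18 states:
  I0: { [E → . , Y B], [Y → . ) ,], [Y → . E], [Y' → . Y] }  — shift
  I1: { [Y → ) . ,] }  — shift
  I2: { [E → , . Y B], [E → . , Y B], [Y → . ) ,], [Y → . E] }  — shift
  I3: { [Y → E .] }  — reduce
  I4: { [Y' → Y .] }  — accept
  I5: { [B → . ) y], [B → . D], [D → . D Y Y], [D → . Y D], [D → . e y y], [E → , Y . B], [E → . , Y B], [Y → . ) ,], [Y → . E] }  — shift
  I6: { [B → ) . y], [Y → ) . ,] }  — shift
  I7: { [E → , Y B .] }  — reduce
  I8: { [B → D .], [D → D . Y Y], [E → . , Y B], [Y → . ) ,], [Y → . E] }  — shift, reduce
  I9: { [D → . D Y Y], [D → . Y D], [D → . e y y], [D → Y . D], [E → . , Y B], [Y → . ) ,], [Y → . E] }  — shift
  I10: { [D → e . y y] }  — shift
  I11: { [D → e y . y] }  — shift
  I12: { [D → e y y .] }  — reduce
  I13: { [D → D . Y Y], [D → Y D .], [E → . , Y B], [Y → . ) ,], [Y → . E] }  — shift, reduce
  I14: { [D → D Y . Y], [E → . , Y B], [Y → . ) ,], [Y → . E] }  — shift
  I15: { [D → D Y Y .] }  — reduce
  I16: { [Y → ) , .] }  — reduce
  I17: { [B → ) y .] }  — reduce

No state contains more than one complete item.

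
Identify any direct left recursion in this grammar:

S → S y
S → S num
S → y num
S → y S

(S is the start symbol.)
Yes, S is left-recursive

S → S y: LEFT RECURSIVE (starts with S)
S → S num: LEFT RECURSIVE (starts with S)
S → y num: starts with y
S → y S: starts with y

The grammar has direct left recursion on: S.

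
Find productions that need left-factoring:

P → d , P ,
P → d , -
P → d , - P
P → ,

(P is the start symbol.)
Left-factoring is needed when two productions for the same non-terminal
share a common prefix on the right-hand side.

Productions for P:
  P → d , P ,
  P → d , -
  P → d , - P
  P → ,

Found common prefix 'd ,' in productions for P

Answer: Yes, P has productions with common prefix 'd ,'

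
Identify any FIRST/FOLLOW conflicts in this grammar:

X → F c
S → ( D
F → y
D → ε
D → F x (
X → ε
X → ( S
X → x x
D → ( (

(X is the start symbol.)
No FIRST/FOLLOW conflicts.

A FIRST/FOLLOW conflict occurs when a non-terminal N has a nullable alternative N → β (β ⇒* ε) and another alternative N → α with FIRST(α) ∩ FOLLOW(N) ≠ ∅: on such a lookahead the parser cannot decide between expanding α and letting N vanish via β.

Nullable non-terminals: D, X.
FIRST sets used below: FIRST(F) = { 'y' }

D: nullable alternative(s) D → ε; FOLLOW(D) = { $ }
  D → ε: FIRST \ {ε} = { } — this is the only nullable alternative, skip
  D → F x (: FIRST \ {ε} = { 'y' } — disjoint from FOLLOW(D)
  D → ( (: FIRST \ {ε} = { '(' } — disjoint from FOLLOW(D)

X: nullable alternative(s) X → ε; FOLLOW(X) = { $ }
  X → F c: FIRST \ {ε} = { 'y' } — disjoint from FOLLOW(X)
  X → ε: FIRST \ {ε} = { } — this is the only nullable alternative, skip
  X → ( S: FIRST \ {ε} = { '(' } — disjoint from FOLLOW(X)
  X → x x: FIRST \ {ε} = { 'x' } — disjoint from FOLLOW(X)

F, S have no nullable alternative, so no FIRST/FOLLOW check is needed there.

No FIRST/FOLLOW conflicts found.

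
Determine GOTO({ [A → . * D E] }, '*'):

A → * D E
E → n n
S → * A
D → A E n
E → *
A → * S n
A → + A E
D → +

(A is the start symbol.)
GOTO(I, '*') = CLOSURE({ [A → αX.β] : [A → α.Xβ] ∈ I, X = '*' })

Items with dot before '*', with the dot advanced:
  [A → . * D E] → [A → * . D E]
Closure of the advanced items:
  [A → * . D E] has the dot before D: add [D → . A E n], [D → . +]
  [D → . A E n] has the dot before A: add [A → . * D E], [A → . * S n], [A → . + A E]

GOTO = { [A → * . D E], [A → . * D E], [A → . * S n], [A → . + A E], [D → . +], [D → . A E n] }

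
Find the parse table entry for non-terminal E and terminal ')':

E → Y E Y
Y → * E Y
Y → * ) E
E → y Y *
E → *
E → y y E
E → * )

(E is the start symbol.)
Empty (error entry)

To find M[E, ')'], we find productions for E where ')' is in the predict set (PREDICT(N → α) = (FIRST(α) \ {ε}) ∪ (FOLLOW(N) if α ⇒* ε)).

Relevant sets:
  FIRST(Y) = { '*' }

E → Y E Y: PREDICT = { '*' }
E → y Y *: PREDICT = { 'y' }
E → *: PREDICT = { '*' }
E → y y E: PREDICT = { 'y' }
E → * ): PREDICT = { '*' }

M[E, ')'] is empty (no production applies)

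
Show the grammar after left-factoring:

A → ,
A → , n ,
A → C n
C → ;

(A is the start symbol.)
Left-factoring transforms A → αβ₁ | αβ₂ into A → αA' and A' → β₁ | β₂
(α is the longest common prefix among the alternatives). Repeat until
no nonterminal has two alternatives with a common prefix.

Round 1: A has alternatives sharing prefix ','. Introduce A': A → , A'
  Add: A' → ε
  Add: A' → n ,

No remaining common prefixes — done.

Resulting grammar:
A → , A'
A' → ε
A' → n ,
A → C n
C → ;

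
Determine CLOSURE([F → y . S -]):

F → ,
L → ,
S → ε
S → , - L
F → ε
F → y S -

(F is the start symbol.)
To compute CLOSURE, for each item [A → α.Bβ] where B is a non-terminal, add [B → .γ] for all productions B → γ; repeat for the newly added items until nothing changes.

Start with: [F → y . S -]
  [F → y . S -] has the dot before S: add [S → .], [S → . , - L]
No further items can be added.

CLOSURE = { [F → y . S -], [S → . , - L], [S → .] }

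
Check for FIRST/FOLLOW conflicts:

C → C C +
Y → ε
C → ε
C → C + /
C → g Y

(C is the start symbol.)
Yes. C → C C '+' with FOLLOW(C) on { '+', 'g' }; C → C '+' '/' with FOLLOW(C) on { '+', 'g' }; C → g Y with FOLLOW(C) on { 'g' }

A FIRST/FOLLOW conflict occurs when a non-terminal N has a nullable alternative N → β (β ⇒* ε) and another alternative N → α with FIRST(α) ∩ FOLLOW(N) ≠ ∅: on such a lookahead the parser cannot decide between expanding α and letting N vanish via β.

Nullable non-terminals: C, Y.
FIRST sets used below: FIRST(C) = { '+', 'g', ε }

C: nullable alternative(s) C → ε; FOLLOW(C) = { $, '+', 'g' }
  C → C C +: FIRST \ {ε} = { '+', 'g' } — overlaps FOLLOW(C) on { '+', 'g' }: CONFLICT
  C → ε: FIRST \ {ε} = { } — this is the only nullable alternative, skip
  C → C + /: FIRST \ {ε} = { '+', 'g' } — overlaps FOLLOW(C) on { '+', 'g' }: CONFLICT
  C → g Y: FIRST \ {ε} = { 'g' } — overlaps FOLLOW(C) on { 'g' }: CONFLICT
Y has a nullable alternative but only one production, so nothing to check.

So the grammar has 3 FIRST/FOLLOW conflicts (marked CONFLICT above).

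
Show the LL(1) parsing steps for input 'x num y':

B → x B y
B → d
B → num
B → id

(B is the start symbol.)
Stack is shown with the top on the left.

Stack    Input      Action
--------------------------
B $      x num y $  output B → x B y
x B y $  x num y $  match 'x'
B y $    num y $    output B → num
num y $  num y $    match 'num'
y $      y $        match 'y'
$        $          accept

The string is accepted.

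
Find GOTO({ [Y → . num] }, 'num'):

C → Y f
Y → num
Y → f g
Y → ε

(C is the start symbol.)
GOTO(I, 'num') = CLOSURE({ [A → αX.β] : [A → α.Xβ] ∈ I, X = 'num' })

Items with dot before 'num', with the dot advanced:
  [Y → . num] → [Y → num .]
Closure adds nothing (no advanced item has the dot before a non-terminal).

GOTO = { [Y → num .] }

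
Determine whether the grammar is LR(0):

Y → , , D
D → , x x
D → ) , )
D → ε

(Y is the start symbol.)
A grammar is LR(0) if no state in the canonical LR(0) collection has:
  - both a shift item (dot before a terminal) and a complete item (shift-reduce conflict), or
  - two or more complete items (reduce-reduce conflict; the accept item [Y' → Y .] counts as a complete item here).

Augment with Y' → Y and build the canonical LR(0) collection (I0 = CLOSURE({[Y' → . Y]}), then GOTO on every symbol after a dot until no new states appear). It has 11 states:
  I0: { [Y → . , , D], [Y' → . Y] }  — shift
  I1: { [Y → , . , D] }  — shift
  I2: { [Y' → Y .] }  — accept
  I3: { [D → . ) , )], [D → . , x x], [D → .], [Y → , , . D] }  — shift, reduce
  I4: { [D → ) . , )] }  — shift
  I5: { [D → , . x x] }  — shift
  I6: { [Y → , , D .] }  — reduce
  I7: { [D → , x . x] }  — shift
  I8: { [D → , x x .] }  — reduce
  I9: { [D → ) , . )] }  — shift
  I10: { [D → ) , ) .] }  — reduce

Conflict in state I3:
  Shift-reduce conflict between [D → .] and [D → . ) , )]
So the grammar is NOT LR(0).

Answer: No. Shift-reduce conflict between [D → .] and [D → . ) , )]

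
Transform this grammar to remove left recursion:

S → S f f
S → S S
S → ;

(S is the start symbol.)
S is directly left-recursive. The standard transformation for
  A → A α₁ | ... | A α_m | β₁ | ... | β_n
is
  A  → β₁ A' | ... | β_n A'
  A' → α₁ A' | ... | α_m A' | ε

S → ; becomes S → ; S'
S → S f f becomes S' → f f S'
S → S S becomes S' → S S'
Add S' → ε

Resulting grammar:
S → ; S'
S' → f f S'
S' → S S'
S' → ε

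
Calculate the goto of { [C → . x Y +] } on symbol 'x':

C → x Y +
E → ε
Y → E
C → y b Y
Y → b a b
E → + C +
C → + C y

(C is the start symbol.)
{ [C → x . Y +], [E → . + C +], [E → .], [Y → . E], [Y → . b a b] }

GOTO(I, 'x') = CLOSURE({ [A → αX.β] : [A → α.Xβ] ∈ I, X = 'x' })

Items with dot before 'x', with the dot advanced:
  [C → . x Y +] → [C → x . Y +]
Closure of the advanced items:
  [C → x . Y +] has the dot before Y: add [Y → . E], [Y → . b a b]
  [Y → . E] has the dot before E: add [E → .], [E → . + C +]

GOTO = { [C → x . Y +], [E → . + C +], [E → .], [Y → . E], [Y → . b a b] }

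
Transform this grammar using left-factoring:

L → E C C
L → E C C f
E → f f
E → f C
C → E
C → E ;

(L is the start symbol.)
Left-factoring transforms A → αβ₁ | αβ₂ into A → αA' and A' → β₁ | β₂
(α is the longest common prefix among the alternatives). Repeat until
no nonterminal has two alternatives with a common prefix.

Round 1: L has alternatives sharing prefix 'E C C'. Introduce L': L → E C C L'
  Add: L' → ε
  Add: L' → f

Round 2: E has alternatives sharing prefix 'f'. Introduce E': E → f E'
  Add: E' → f
  Add: E' → C

Round 3: C has alternatives sharing prefix 'E'. Introduce C': C → E C'
  Add: C' → ε
  Add: C' → ;

No remaining common prefixes — done.

Resulting grammar:
L → E C C L'
L' → ε
L' → f
E → f E'
E' → f
E' → C
C → E C'
C' → ε
C' → ;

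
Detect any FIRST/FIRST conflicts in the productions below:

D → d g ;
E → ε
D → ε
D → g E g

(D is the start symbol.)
No FIRST/FIRST conflicts.

Productions for D:
  D → d g ;: FIRST = { 'd' }
  D → ε: FIRST = { ε }
  D → g E g: FIRST = { 'g' }
E has only one production, so no FIRST/FIRST conflict is possible there.

All alternatives of each non-terminal have pairwise disjoint FIRST sets.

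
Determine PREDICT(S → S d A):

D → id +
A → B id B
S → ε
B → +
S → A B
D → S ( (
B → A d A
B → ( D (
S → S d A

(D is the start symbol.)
{ '(', '+', 'd' }

PREDICT(S → S d A) = (FIRST(RHS) \ {ε}) ∪ (FOLLOW(S) if ε ∈ FIRST(RHS), i.e. RHS ⇒* ε)
FIRST(S) = { '(', '+', 'd', ε }
FIRST(S d A) = { '(', '+', 'd' }
ε ∉ FIRST(S d A), so FOLLOW(S) is not added.
PREDICT(S → S d A) = { '(', '+', 'd' }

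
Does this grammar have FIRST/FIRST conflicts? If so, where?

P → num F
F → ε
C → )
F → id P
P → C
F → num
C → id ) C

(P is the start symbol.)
A FIRST/FIRST conflict occurs when two productions N → α and N → β for the same non-terminal have FIRST(α) ∩ FIRST(β) ≠ ∅ (with ε ∈ FIRST of a nullable right-hand side, so two nullable alternatives also conflict).

FIRST sets of the non-terminals at (or reachable through a nullable prefix from) the front of some alternative:
  FIRST(C) = { ')', 'id' }

Productions for P:
  P → num F: FIRST = { 'num' }
  P → C: FIRST = { ')', 'id' }
Productions for F:
  F → ε: FIRST = { ε }
  F → id P: FIRST = { 'id' }
  F → num: FIRST = { 'num' }
Productions for C:
  C → ): FIRST = { ')' }
  C → id ) C: FIRST = { 'id' }

All alternatives of each non-terminal have pairwise disjoint FIRST sets.

Answer: No FIRST/FIRST conflicts.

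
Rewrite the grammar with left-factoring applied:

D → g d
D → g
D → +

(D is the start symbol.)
D → g D'
D' → d
D' → ε
D → +

Left-factoring transforms A → αβ₁ | αβ₂ into A → αA' and A' → β₁ | β₂
(α is the longest common prefix among the alternatives). Repeat until
no nonterminal has two alternatives with a common prefix.

Round 1: D has alternatives sharing prefix 'g'. Introduce D': D → g D'
  Add: D' → d
  Add: D' → ε

No remaining common prefixes — done.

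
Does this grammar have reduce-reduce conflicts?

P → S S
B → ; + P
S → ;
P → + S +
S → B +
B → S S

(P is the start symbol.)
A reduce-reduce conflict occurs when an LR(0) state has two complete items [A → α .] and [B → β .] — both call for a reduction, and with no lookahead the parser cannot choose between them.

Augment with P' → P and build the canonical LR(0) collection (I0 = CLOSURE({[P' → . P]}), then GOTO on every symbol after a dot until no new states appear). It has 13 states:
  I0: { [B → . ; + P], [B → . S S], [P → . + S +], [P → . S S], [P' → . P], [S → . ;], [S → . B +] }  — shift
  I1: { [B → . ; + P], [B → . S S], [P → + . S +], [S → . ;], [S → . B +] }  — shift
  I2: { [B → ; . + P], [S → ; .] }  — shift, reduce
  I3: { [S → B . +] }  — shift
  I4: { [P' → P .] }  — accept
  I5: { [B → . ; + P], [B → . S S], [B → S . S], [P → S . S], [S → . ;], [S → . B +] }  — shift
  I6: { [B → . ; + P], [B → . S S], [B → S . S], [B → S S .], [P → S S .], [S → . ;], [S → . B +] }  — shift, 2 reduces
  I7: { [B → . ; + P], [B → . S S], [B → S . S], [B → S S .], [S → . ;], [S → . B +] }  — shift, reduce
  I8: { [S → B + .] }  — reduce
  I9: { [B → . ; + P], [B → . S S], [B → ; + . P], [P → . + S +], [P → . S S], [S → . ;], [S → . B +] }  — shift
  I10: { [B → ; + P .] }  — reduce
  I11: { [B → . ; + P], [B → . S S], [B → S . S], [P → + S . +], [S → . ;], [S → . B +] }  — shift
  I12: { [P → + S + .] }  — reduce

I6 contains complete items [B → S S .], [P → S S .] — reduce-reduce conflict.

Answer: Yes — I6: [B → S S .] vs [P → S S .]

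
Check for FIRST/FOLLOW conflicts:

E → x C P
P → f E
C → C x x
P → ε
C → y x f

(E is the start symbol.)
No FIRST/FOLLOW conflicts.

A FIRST/FOLLOW conflict occurs when a non-terminal N has a nullable alternative N → β (β ⇒* ε) and another alternative N → α with FIRST(α) ∩ FOLLOW(N) ≠ ∅: on such a lookahead the parser cannot decide between expanding α and letting N vanish via β.

Nullable non-terminals: P.

P: nullable alternative(s) P → ε; FOLLOW(P) = { $ }
  P → f E: FIRST \ {ε} = { 'f' } — disjoint from FOLLOW(P)
  P → ε: FIRST \ {ε} = { } — this is the only nullable alternative, skip

C, E have no nullable alternative, so no FIRST/FOLLOW check is needed there.

No FIRST/FOLLOW conflicts found.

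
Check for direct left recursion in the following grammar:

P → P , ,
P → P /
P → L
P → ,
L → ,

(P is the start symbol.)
Yes, P is left-recursive

P → P , ,: LEFT RECURSIVE (starts with P)
P → P /: LEFT RECURSIVE (starts with P)
P → L: starts with L
P → ,: starts with ','
L → ,: starts with ','

The grammar has direct left recursion on: P.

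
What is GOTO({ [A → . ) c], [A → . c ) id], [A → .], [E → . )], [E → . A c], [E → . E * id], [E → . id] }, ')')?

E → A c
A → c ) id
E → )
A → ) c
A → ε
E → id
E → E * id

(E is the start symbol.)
{ [A → ) . c], [E → ) .] }

GOTO(I, ')') = CLOSURE({ [A → αX.β] : [A → α.Xβ] ∈ I, X = ')' })

Items with dot before ')', with the dot advanced:
  [A → . ) c] → [A → ) . c]
  [E → . )] → [E → ) .]
Closure adds nothing (no advanced item has the dot before a non-terminal).

GOTO = { [A → ) . c], [E → ) .] }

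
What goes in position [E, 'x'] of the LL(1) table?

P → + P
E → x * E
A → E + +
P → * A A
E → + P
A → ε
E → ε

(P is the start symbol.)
To find M[E, 'x'], we find productions for E where 'x' is in the predict set (PREDICT(N → α) = (FIRST(α) \ {ε}) ∪ (FOLLOW(N) if α ⇒* ε)).

Relevant sets:
  FOLLOW(E) = { '+' }

E → x * E: PREDICT = { 'x' }
  'x' is in predict set, so this production goes in M[E, 'x']
E → + P: PREDICT = { '+' }
E → ε: PREDICT = { '+' }

M[E, 'x'] = E → x * E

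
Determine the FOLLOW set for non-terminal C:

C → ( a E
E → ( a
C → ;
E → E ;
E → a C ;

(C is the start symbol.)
{ $, ';' }

To compute FOLLOW(C), find every occurrence of C on a right-hand side N → α C β: add FIRST(β) \ {ε}, and if β is empty or nullable also add FOLLOW(N). Iterate to a fixed point.

C is the start symbol, so $ ∈ FOLLOW(C).
In E → a C ;: C is followed by ';', add FIRST(';') \ {ε} = { ';' }

Taking the union: FOLLOW(C) = { $, ';' }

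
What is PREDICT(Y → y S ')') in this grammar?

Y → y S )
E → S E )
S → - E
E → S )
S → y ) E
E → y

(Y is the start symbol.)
PREDICT(Y → y S ')') = (FIRST(RHS) \ {ε}) ∪ (FOLLOW(Y) if ε ∈ FIRST(RHS), i.e. RHS ⇒* ε)
FIRST(y S ')') = { 'y' }
ε ∉ FIRST(y S ')'), so FOLLOW(Y) is not added.
PREDICT(Y → y S ')') = { 'y' }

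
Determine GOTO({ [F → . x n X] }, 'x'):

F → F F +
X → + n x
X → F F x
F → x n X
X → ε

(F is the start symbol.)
GOTO(I, 'x') = CLOSURE({ [A → αX.β] : [A → α.Xβ] ∈ I, X = 'x' })

Items with dot before 'x', with the dot advanced:
  [F → . x n X] → [F → x . n X]
Closure adds nothing (no advanced item has the dot before a non-terminal).

GOTO = { [F → x . n X] }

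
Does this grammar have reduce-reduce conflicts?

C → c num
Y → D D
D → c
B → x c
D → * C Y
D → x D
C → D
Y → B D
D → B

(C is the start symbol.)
A reduce-reduce conflict occurs when an LR(0) state has two complete items [A → α .] and [B → β .] — both call for a reduction, and with no lookahead the parser cannot choose between them.

Augment with C' → C and build the canonical LR(0) collection (I0 = CLOSURE({[C' → . C]}), then GOTO on every symbol after a dot until no new states appear). It has 17 states:
  I0: { [B → . x c], [C → . D], [C → . c num], [C' → . C], [D → . * C Y], [D → . B], [D → . c], [D → . x D] }  — shift
  I1: { [B → . x c], [C → . D], [C → . c num], [D → * . C Y], [D → . * C Y], [D → . B], [D → . c], [D → . x D] }  — shift
  I2: { [D → B .] }  — reduce
  I3: { [C' → C .] }  — accept
  I4: { [C → D .] }  — reduce
  I5: { [C → c . num], [D → c .] }  — shift, reduce
  I6: { [B → . x c], [B → x . c], [D → . * C Y], [D → . B], [D → . c], [D → . x D], [D → x . D] }  — shift
  I7: { [D → x D .] }  — reduce
  I8: { [B → x c .], [D → c .] }  — 2 reduces
  I9: { [C → c num .] }  — reduce
  I10: { [B → . x c], [D → * C . Y], [D → . * C Y], [D → . B], [D → . c], [D → . x D], [Y → . B D], [Y → . D D] }  — shift
  I11: { [B → . x c], [D → . * C Y], [D → . B], [D → . c], [D → . x D], [D → B .], [Y → B . D] }  — shift, reduce
  I12: { [B → . x c], [D → . * C Y], [D → . B], [D → . c], [D → . x D], [Y → D . D] }  — shift
  I13: { [D → * C Y .] }  — reduce
  I14: { [D → c .] }  — reduce
  I15: { [Y → D D .] }  — reduce
  I16: { [Y → B D .] }  — reduce

I8 contains complete items [B → x c .], [D → c .] — reduce-reduce conflict.

Answer: Yes — I8: [B → x c .] vs [D → c .]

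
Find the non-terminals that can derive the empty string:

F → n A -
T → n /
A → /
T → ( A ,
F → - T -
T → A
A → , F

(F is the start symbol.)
None

There are no ε-productions, so no non-terminal can derive ε.
No non-terminals are nullable.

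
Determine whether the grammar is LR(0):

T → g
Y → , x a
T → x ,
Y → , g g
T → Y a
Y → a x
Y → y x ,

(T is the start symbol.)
Yes, the grammar is LR(0)

A grammar is LR(0) if no state in the canonical LR(0) collection has:
  - both a shift item (dot before a terminal) and a complete item (shift-reduce conflict), or
  - two or more complete items (reduce-reduce conflict; the accept item [T' → T .] counts as a complete item here).

Augment with T' → T and build the canonical LR(0) collection (I0 = CLOSURE({[T' → . T]}), then GOTO on every symbol after a dot until no new states appear). It has 17 states:
  I0: { [T → . Y a], [T → . g], [T → . x ,], [T' → . T], [Y → . , g g], [Y → . , x a], [Y → . a x], [Y → . y x ,] }  — shift
  I1: { [Y → , . g g], [Y → , . x a] }  — shift
  I2: { [T' → T .] }  — accept
  I3: { [T → Y . a] }  — shift
  I4: { [Y → a . x] }  — shift
  I5: { [T → g .] }  — reduce
  I6: { [T → x . ,] }  — shift
  I7: { [Y → y . x ,] }  — shift
  I8: { [Y → y x . ,] }  — shift
  I9: { [Y → y x , .] }  — reduce
  I10: { [T → x , .] }  — reduce
  I11: { [Y → a x .] }  — reduce
  I12: { [T → Y a .] }  — reduce
  I13: { [Y → , g . g] }  — shift
  I14: { [Y → , x . a] }  — shift
  I15: { [Y → , x a .] }  — reduce
  I16: { [Y → , g g .] }  — reduce

Every state is either a pure shift/goto state or contains exactly one complete item and nothing to shift — no conflicts. The grammar is LR(0).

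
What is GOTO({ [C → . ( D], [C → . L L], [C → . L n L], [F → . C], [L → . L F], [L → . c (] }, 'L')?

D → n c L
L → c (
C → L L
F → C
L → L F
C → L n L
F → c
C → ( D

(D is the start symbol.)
GOTO(I, 'L') = CLOSURE({ [A → αX.β] : [A → α.Xβ] ∈ I, X = 'L' })

Items with dot before 'L', with the dot advanced:
  [C → . L L] → [C → L . L]
  [C → . L n L] → [C → L . n L]
  [L → . L F] → [L → L . F]
Closure of the advanced items:
  [C → L . L] has the dot before L: add [L → . c (], [L → . L F]
  [L → L . F] has the dot before F: add [F → . C], [F → . c]
  [F → . C] has the dot before C: add [C → . L L], [C → . L n L], [C → . ( D]

GOTO = { [C → . ( D], [C → . L L], [C → . L n L], [C → L . L], [C → L . n L], [F → . C], [F → . c], [L → . L F], [L → . c (], [L → L . F] }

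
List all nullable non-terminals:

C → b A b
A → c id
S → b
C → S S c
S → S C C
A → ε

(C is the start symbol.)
{ 'A' }

A non-terminal is nullable if it can derive ε (the empty string): either it has an ε-production, or it has a production whose right-hand side consists entirely of nullable non-terminals.

ε-productions: A → ε
So A is immediately nullable.
No further non-terminal can be added: every production for the remaining non-terminals contains a terminal or a non-nullable non-terminal.
Nullable = { 'A' }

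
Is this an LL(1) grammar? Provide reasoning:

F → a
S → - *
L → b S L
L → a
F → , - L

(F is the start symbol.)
A grammar is LL(1) if for each non-terminal N with multiple productions, the predict sets of those productions are pairwise disjoint, where PREDICT(N → α) = (FIRST(α) \ {ε}) ∪ (FOLLOW(N) if α ⇒* ε).

For F:
  PREDICT(F → a) = { 'a' }
  PREDICT(F → ',' '-' L) = { ',' }
For L:
  PREDICT(L → b S L) = { 'b' }
  PREDICT(L → a) = { 'a' }
S has a single production, so nothing to check there.

All predict sets are disjoint. The grammar IS LL(1).

Answer: Yes, the grammar is LL(1).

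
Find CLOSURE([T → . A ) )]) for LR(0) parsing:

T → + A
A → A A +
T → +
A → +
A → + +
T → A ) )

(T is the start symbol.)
{ [A → . + +], [A → . +], [A → . A A +], [T → . A ) )] }

Start with: [T → . A ) )]
  [T → . A ) )] has the dot before A: add [A → . A A +], [A → . +], [A → . + +]
No further items can be added.

CLOSURE = { [A → . + +], [A → . +], [A → . A A +], [T → . A ) )] }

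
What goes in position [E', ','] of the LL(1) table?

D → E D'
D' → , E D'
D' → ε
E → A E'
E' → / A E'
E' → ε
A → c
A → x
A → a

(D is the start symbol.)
To find M[E', ','], we find productions for E' where ',' is in the predict set (PREDICT(N → α) = (FIRST(α) \ {ε}) ∪ (FOLLOW(N) if α ⇒* ε)).

Relevant sets:
  FOLLOW(E') = { $, ',' }

E' → / A E': PREDICT = { '/' }
E' → ε: PREDICT = { $, ',' }
  ',' is in predict set, so this production goes in M[E', ',']

M[E', ','] = E' → ε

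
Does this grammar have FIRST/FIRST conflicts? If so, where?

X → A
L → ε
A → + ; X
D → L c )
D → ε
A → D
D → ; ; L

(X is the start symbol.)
FIRST sets of the non-terminals at (or reachable through a nullable prefix from) the front of some alternative:
  FIRST(D) = { ';', 'c', ε }
  FIRST(L) = { ε }

Productions for A:
  A → + ; X: FIRST = { '+' }
  A → D: FIRST = { ';', 'c', ε }
Productions for D:
  D → L c ): FIRST = { 'c' }
  D → ε: FIRST = { ε }
  D → ; ; L: FIRST = { ';' }
X, L have only one production, so no FIRST/FIRST conflict is possible there.

All alternatives of each non-terminal have pairwise disjoint FIRST sets.

Answer: No FIRST/FIRST conflicts.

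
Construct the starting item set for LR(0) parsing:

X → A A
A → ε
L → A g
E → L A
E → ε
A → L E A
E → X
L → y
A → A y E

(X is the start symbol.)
First, augment the grammar with X' → X
I₀ = CLOSURE({ [X' → . X] }):
  [X' → . X] has the dot before X: add [X → . A A]
  [X → . A A] has the dot before A: add [A → .], [A → . L E A], [A → . A y E]
  [A → . L E A] has the dot before L: add [L → . A g], [L → . y]
No further items can be added.

I₀ = { [A → . A y E], [A → . L E A], [A → .], [L → . A g], [L → . y], [X → . A A], [X' → . X] }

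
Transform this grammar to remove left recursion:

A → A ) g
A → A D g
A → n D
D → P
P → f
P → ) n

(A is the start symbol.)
A → n D A'
A' → ) g A'
A' → D g A'
A' → ε
D → P
P → f
P → ) n

A is directly left-recursive. The standard transformation for
  A → A α₁ | ... | A α_m | β₁ | ... | β_n
is
  A  → β₁ A' | ... | β_n A'
  A' → α₁ A' | ... | α_m A' | ε

A → n D becomes A → n D A'
A → A ) g becomes A' → ) g A'
A → A D g becomes A' → D g A'
Add A' → ε

Productions for other non-terminals are unchanged:
  D → P
  P → f
  P → ) n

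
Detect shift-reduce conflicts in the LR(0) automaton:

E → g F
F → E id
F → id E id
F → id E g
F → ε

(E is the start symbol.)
Yes — I2: [F → .] vs [E → . g F]

Augment with E' → E and build the canonical LR(0) collection (I0 = CLOSURE({[E' → . E]}), then GOTO on every symbol after a dot until no new states appear). It has 10 states:
  I0: { [E → . g F], [E' → . E] }  — shift
  I1: { [E' → E .] }  — accept
  I2: { [E → . g F], [E → g . F], [F → . E id], [F → . id E g], [F → . id E id], [F → .] }  — shift, reduce
  I3: { [F → E . id] }  — shift
  I4: { [E → g F .] }  — reduce
  I5: { [E → . g F], [F → id . E g], [F → id . E id] }  — shift
  I6: { [F → id E . g], [F → id E . id] }  — shift
  I7: { [F → id E g .] }  — reduce
  I8: { [F → id E id .] }  — reduce
  I9: { [F → E id .] }  — reduce

I2 contains reduce item [F → .] and shift items [E → . g F], [F → . id E g], [F → . id E id] — shift-reduce conflict.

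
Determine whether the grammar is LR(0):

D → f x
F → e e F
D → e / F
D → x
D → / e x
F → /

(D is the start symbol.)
A grammar is LR(0) if no state in the canonical LR(0) collection has:
  - both a shift item (dot before a terminal) and a complete item (shift-reduce conflict), or
  - two or more complete items (reduce-reduce conflict; the accept item [D' → D .] counts as a complete item here).

Augment with D' → D and build the canonical LR(0) collection (I0 = CLOSURE({[D' → . D]}), then GOTO on every symbol after a dot until no new states appear). It has 15 states:
  I0: { [D → . / e x], [D → . e / F], [D → . f x], [D → . x], [D' → . D] }  — shift
  I1: { [D → / . e x] }  — shift
  I2: { [D' → D .] }  — accept
  I3: { [D → e . / F] }  — shift
  I4: { [D → f . x] }  — shift
  I5: { [D → x .] }  — reduce
  I6: { [D → f x .] }  — reduce
  I7: { [D → e / . F], [F → . /], [F → . e e F] }  — shift
  I8: { [F → / .] }  — reduce
  I9: { [D → e / F .] }  — reduce
  I10: { [F → e . e F] }  — shift
  I11: { [F → . /], [F → . e e F], [F → e e . F] }  — shift
  I12: { [F → e e F .] }  — reduce
  I13: { [D → / e . x] }  — shift
  I14: { [D → / e x .] }  — reduce

Every state is either a pure shift/goto state or contains exactly one complete item and nothing to shift — no conflicts. The grammar is LR(0).

Answer: Yes, the grammar is LR(0)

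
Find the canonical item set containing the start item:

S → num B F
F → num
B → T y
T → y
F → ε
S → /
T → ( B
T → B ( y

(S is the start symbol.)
First, augment the grammar with S' → S
I₀ = CLOSURE({ [S' → . S] }):
  [S' → . S] has the dot before S: add [S → . num B F], [S → . /]
No further items can be added.

I₀ = { [S → . /], [S → . num B F], [S' → . S] }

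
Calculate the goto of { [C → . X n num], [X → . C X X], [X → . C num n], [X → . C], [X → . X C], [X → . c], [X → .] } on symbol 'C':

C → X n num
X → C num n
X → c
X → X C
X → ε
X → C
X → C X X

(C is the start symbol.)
GOTO(I, 'C') = CLOSURE({ [A → αX.β] : [A → α.Xβ] ∈ I, X = 'C' })

Items with dot before 'C', with the dot advanced:
  [X → . C] → [X → C .]
  [X → . C X X] → [X → C . X X]
  [X → . C num n] → [X → C . num n]
Closure of the advanced items:
  [X → C . X X] has the dot before X: add [X → . C num n], [X → . c], [X → . X C], [X → .], [X → . C], [X → . C X X]
  [X → . C num n] has the dot before C: add [C → . X n num]

GOTO = { [C → . X n num], [X → . C X X], [X → . C num n], [X → . C], [X → . X C], [X → . c], [X → .], [X → C . X X], [X → C . num n], [X → C .] }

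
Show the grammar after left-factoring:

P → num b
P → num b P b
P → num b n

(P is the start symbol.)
P → num b P'
P' → ε
P' → P b
P' → n

Left-factoring transforms A → αβ₁ | αβ₂ into A → αA' and A' → β₁ | β₂
(α is the longest common prefix among the alternatives). Repeat until
no nonterminal has two alternatives with a common prefix.

Round 1: P has alternatives sharing prefix 'num b'. Introduce P': P → num b P'
  Add: P' → ε
  Add: P' → P b
  Add: P' → n

No remaining common prefixes — done.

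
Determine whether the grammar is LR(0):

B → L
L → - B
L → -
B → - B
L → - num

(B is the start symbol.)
A grammar is LR(0) if no state in the canonical LR(0) collection has:
  - both a shift item (dot before a terminal) and a complete item (shift-reduce conflict), or
  - two or more complete items (reduce-reduce conflict; the accept item [B' → B .] counts as a complete item here).

Augment with B' → B and build the canonical LR(0) collection (I0 = CLOSURE({[B' → . B]}), then GOTO on every symbol after a dot until no new states appear). It has 6 states:
  I0: { [B → . - B], [B → . L], [B' → . B], [L → . - B], [L → . - num], [L → . -] }  — shift
  I1: { [B → - . B], [B → . - B], [B → . L], [L → - . B], [L → - . num], [L → - .], [L → . - B], [L → . - num], [L → . -] }  — shift, reduce
  I2: { [B' → B .] }  — accept
  I3: { [B → L .] }  — reduce
  I4: { [B → - B .], [L → - B .] }  — 2 reduces
  I5: { [L → - num .] }  — reduce

Conflict in state I1:
  Shift-reduce conflict between [L → - .] and [B → . - B]
So the grammar is NOT LR(0).

Answer: No. Shift-reduce conflict between [L → - .] and [B → . - B]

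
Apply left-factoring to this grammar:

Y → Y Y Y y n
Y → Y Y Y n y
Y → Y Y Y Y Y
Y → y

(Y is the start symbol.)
Y → Y Y Y Y'
Y' → y n
Y' → n y
Y' → Y Y
Y → y

Left-factoring transforms A → αβ₁ | αβ₂ into A → αA' and A' → β₁ | β₂
(α is the longest common prefix among the alternatives). Repeat until
no nonterminal has two alternatives with a common prefix.

Round 1: Y has alternatives sharing prefix 'Y Y Y'. Introduce Y': Y → Y Y Y Y'
  Add: Y' → y n
  Add: Y' → n y
  Add: Y' → Y Y

No remaining common prefixes — done.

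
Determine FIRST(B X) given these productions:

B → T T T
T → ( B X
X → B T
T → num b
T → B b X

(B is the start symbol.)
{ '(', 'num' }

FIRST sets of the non-terminals involved (from the grammar, by fixed-point iteration):
  FIRST(B) = { '(', 'num' }

To compute FIRST(B X), process the symbols left to right:
Symbol B is a non-terminal. Add FIRST(B) \ {ε} = { '(', 'num' }
B is not nullable (ε ∉ FIRST(B)), so stop here.
FIRST(B X) = { '(', 'num' }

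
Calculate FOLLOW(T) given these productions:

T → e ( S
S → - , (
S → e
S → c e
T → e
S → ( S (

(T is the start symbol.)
{ $ }

To compute FOLLOW(T), find every occurrence of T on a right-hand side N → α T β: add FIRST(β) \ {ε}, and if β is empty or nullable also add FOLLOW(N). Iterate to a fixed point.

T is the start symbol, so $ ∈ FOLLOW(T).
T does not occur on any right-hand side.

Taking the union: FOLLOW(T) = { $ }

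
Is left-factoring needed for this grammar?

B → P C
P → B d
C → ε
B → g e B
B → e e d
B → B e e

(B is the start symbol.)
Left-factoring is needed when two productions for the same non-terminal
share a common prefix on the right-hand side.

Productions for B:
  B → P C
  B → g e B
  B → e e d
  B → B e e

No common prefixes found.

Answer: No, left-factoring is not needed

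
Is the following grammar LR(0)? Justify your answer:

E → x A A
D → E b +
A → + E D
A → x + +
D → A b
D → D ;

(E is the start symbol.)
No. Shift-reduce conflict between [A → + E D .] and [D → D . ;]

A grammar is LR(0) if no state in the canonical LR(0) collection has:
  - both a shift item (dot before a terminal) and a complete item (shift-reduce conflict), or
  - two or more complete items (reduce-reduce conflict; the accept item [E' → E .] counts as a complete item here).

Augment with E' → E and build the canonical LR(0) collection (I0 = CLOSURE({[E' → . E]}), then GOTO on every symbol after a dot until no new states appear). It has 19 states:
  I0: { [E → . x A A], [E' → . E] }  — shift
  I1: { [E' → E .] }  — accept
  I2: { [A → . + E D], [A → . x + +], [E → x . A A] }  — shift
  I3: { [A → + . E D], [E → . x A A] }  — shift
  I4: { [A → . + E D], [A → . x + +], [E → x A . A] }  — shift
  I5: { [A → x . + +] }  — shift
  I6: { [A → x + . +] }  — shift
  I7: { [A → x + + .] }  — reduce
  I8: { [E → x A A .] }  — reduce
  I9: { [A → + E . D], [A → . + E D], [A → . x + +], [D → . A b], [D → . D ;], [D → . E b +], [E → . x A A] }  — shift
  I10: { [D → A . b] }  — shift
  I11: { [A → + E D .], [D → D . ;] }  — shift, reduce
  I12: { [D → E . b +] }  — shift
  I13: { [A → . + E D], [A → . x + +], [A → x . + +], [E → x . A A] }  — shift
  I14: { [A → + . E D], [A → x + . +], [E → . x A A] }  — shift
  I15: { [D → E b . +] }  — shift
  I16: { [D → E b + .] }  — reduce
  I17: { [D → D ; .] }  — reduce
  I18: { [D → A b .] }  — reduce

Conflict in state I11:
  Shift-reduce conflict between [A → + E D .] and [D → D . ;]
So the grammar is NOT LR(0).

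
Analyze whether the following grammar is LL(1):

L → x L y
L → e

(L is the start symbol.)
Yes, the grammar is LL(1).

A grammar is LL(1) if for each non-terminal N with multiple productions, the predict sets of those productions are pairwise disjoint, where PREDICT(N → α) = (FIRST(α) \ {ε}) ∪ (FOLLOW(N) if α ⇒* ε).

For L:
  PREDICT(L → x L y) = { 'x' }
  PREDICT(L → e) = { 'e' }

All predict sets are disjoint. The grammar IS LL(1).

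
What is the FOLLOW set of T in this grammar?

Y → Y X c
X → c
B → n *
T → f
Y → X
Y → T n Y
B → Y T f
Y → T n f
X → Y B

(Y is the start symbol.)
To compute FOLLOW(T), find every occurrence of T on a right-hand side N → α T β: add FIRST(β) \ {ε}, and if β is empty or nullable also add FOLLOW(N). Iterate to a fixed point.

In Y → T n Y: T is followed by n Y, add FIRST(n Y) \ {ε} = { 'n' }
In B → Y T f: T is followed by f, add FIRST(f) \ {ε} = { 'f' }
In Y → T n f: T is followed by n f, add FIRST(n f) \ {ε} = { 'n' }

Taking the union: FOLLOW(T) = { 'f', 'n' }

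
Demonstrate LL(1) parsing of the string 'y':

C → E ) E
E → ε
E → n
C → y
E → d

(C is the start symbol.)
Stack is shown with the top on the left.

Stack  Input  Action
--------------------
C $    y $    output C → y
y $    y $    match 'y'
$      $      accept

The string is accepted.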